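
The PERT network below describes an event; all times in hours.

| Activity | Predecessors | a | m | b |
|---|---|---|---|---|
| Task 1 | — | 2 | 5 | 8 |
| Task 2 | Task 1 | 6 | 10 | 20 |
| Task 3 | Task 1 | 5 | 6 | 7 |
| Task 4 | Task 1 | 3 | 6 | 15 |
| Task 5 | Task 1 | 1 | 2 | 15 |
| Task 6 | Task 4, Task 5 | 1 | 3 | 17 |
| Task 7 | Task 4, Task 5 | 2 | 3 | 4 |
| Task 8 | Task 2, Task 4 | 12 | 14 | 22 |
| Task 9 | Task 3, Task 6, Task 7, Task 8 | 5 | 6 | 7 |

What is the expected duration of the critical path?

te_Task 1 = (2 + 4·5 + 8)/6 = 30/6 = 5
te_Task 2 = (6 + 4·10 + 20)/6 = 66/6 = 11
te_Task 3 = (5 + 4·6 + 7)/6 = 36/6 = 6
te_Task 4 = (3 + 4·6 + 15)/6 = 42/6 = 7
te_Task 5 = (1 + 4·2 + 15)/6 = 24/6 = 4
te_Task 6 = (1 + 4·3 + 17)/6 = 30/6 = 5
te_Task 7 = (2 + 4·3 + 4)/6 = 18/6 = 3
te_Task 8 = (12 + 4·14 + 22)/6 = 90/6 = 15
te_Task 9 = (5 + 4·6 + 7)/6 = 36/6 = 6

Forward pass:
ES_Task 1 = 0; EF_Task 1 = 5
ES_Task 2 = 5; EF_Task 2 = 5+11 = 16
ES_Task 3 = 5; EF_Task 3 = 5+6 = 11
ES_Task 4 = 5; EF_Task 4 = 5+7 = 12
ES_Task 5 = 5; EF_Task 5 = 5+4 = 9
ES_Task 6 = max(EF_Task 4=12, EF_Task 5=9) = 12; EF_Task 6 = 12+5 = 17
ES_Task 7 = max(EF_Task 4=12, EF_Task 5=9) = 12; EF_Task 7 = 12+3 = 15
ES_Task 8 = max(EF_Task 2=16, EF_Task 4=12) = 16; EF_Task 8 = 16+15 = 31
ES_Task 9 = max(EF_Task 3=11, EF_Task 6=17, EF_Task 7=15, EF_Task 8=31) = 31; EF_Task 9 = 31+6 = 37
Expected project duration μ = 37 hours. Critical path: Task 1 → Task 2 → Task 8 → Task 9.

37 hours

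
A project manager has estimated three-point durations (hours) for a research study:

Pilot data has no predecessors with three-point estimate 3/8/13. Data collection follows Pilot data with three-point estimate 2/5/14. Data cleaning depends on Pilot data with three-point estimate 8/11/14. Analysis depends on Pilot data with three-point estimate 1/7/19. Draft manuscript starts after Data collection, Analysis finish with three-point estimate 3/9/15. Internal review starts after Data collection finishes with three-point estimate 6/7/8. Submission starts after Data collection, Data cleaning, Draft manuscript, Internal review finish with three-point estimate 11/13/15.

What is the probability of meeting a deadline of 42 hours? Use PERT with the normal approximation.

te_Pilot data = (3 + 4·8 + 13)/6 = 48/6 = 8; σ²_Pilot data = ((13−3)/6)² = 2.778
te_Data collection = (2 + 4·5 + 14)/6 = 36/6 = 6; σ²_Data collection = ((14−2)/6)² = 4.000
te_Data cleaning = (8 + 4·11 + 14)/6 = 66/6 = 11; σ²_Data cleaning = ((14−8)/6)² = 1.000
te_Analysis = (1 + 4·7 + 19)/6 = 48/6 = 8; σ²_Analysis = ((19−1)/6)² = 9.000
te_Draft manuscript = (3 + 4·9 + 15)/6 = 54/6 = 9; σ²_Draft manuscript = ((15−3)/6)² = 4.000
te_Internal review = (6 + 4·7 + 8)/6 = 42/6 = 7; σ²_Internal review = ((8−6)/6)² = 0.111
te_Submission = (11 + 4·13 + 15)/6 = 78/6 = 13; σ²_Submission = ((15−11)/6)² = 0.444

Forward pass:
ES_Pilot data = 0; EF_Pilot data = 8
ES_Data collection = 8; EF_Data collection = 8+6 = 14
ES_Data cleaning = 8; EF_Data cleaning = 8+11 = 19
ES_Analysis = 8; EF_Analysis = 8+8 = 16
ES_Draft manuscript = max(EF_Data collection=14, EF_Analysis=16) = 16; EF_Draft manuscript = 16+9 = 25
ES_Internal review = 14; EF_Internal review = 14+7 = 21
ES_Submission = max(EF_Data collection=14, EF_Data cleaning=19, EF_Draft manuscript=25, EF_Internal review=21) = 25; EF_Submission = 25+13 = 38
Expected project duration μ = 38 hours. Critical path: Pilot data → Analysis → Draft manuscript → Submission.

Variance along critical path = 2.778 + 9.000 + 4.000 + 0.444 = 16.222; σ = √16.222 = 4.028 hours.
Z = (42 − 38) / 4.028 = 0.993
P(T ≤ 42) = Φ(0.993) ≈ 0.840

0.840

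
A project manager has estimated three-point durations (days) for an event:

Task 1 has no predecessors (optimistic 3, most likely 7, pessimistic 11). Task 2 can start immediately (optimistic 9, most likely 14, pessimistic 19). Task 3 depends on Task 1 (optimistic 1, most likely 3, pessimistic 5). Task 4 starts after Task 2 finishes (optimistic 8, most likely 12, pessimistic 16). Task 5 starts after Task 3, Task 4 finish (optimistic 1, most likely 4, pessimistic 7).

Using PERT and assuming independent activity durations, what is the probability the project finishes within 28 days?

0.198

te_Task 1 = (3 + 4·7 + 11)/6 = 42/6 = 7; σ²_Task 1 = ((11−3)/6)² = 1.778
te_Task 2 = (9 + 4·14 + 19)/6 = 84/6 = 14; σ²_Task 2 = ((19−9)/6)² = 2.778
te_Task 3 = (1 + 4·3 + 5)/6 = 18/6 = 3; σ²_Task 3 = ((5−1)/6)² = 0.444
te_Task 4 = (8 + 4·12 + 16)/6 = 72/6 = 12; σ²_Task 4 = ((16−8)/6)² = 1.778
te_Task 5 = (1 + 4·4 + 7)/6 = 24/6 = 4; σ²_Task 5 = ((7−1)/6)² = 1.000

Forward pass:
ES_Task 1 = 0; EF_Task 1 = 7
ES_Task 2 = 0; EF_Task 2 = 14
ES_Task 3 = 7; EF_Task 3 = 7+3 = 10
ES_Task 4 = 14; EF_Task 4 = 14+12 = 26
ES_Task 5 = max(EF_Task 3=10, EF_Task 4=26) = 26; EF_Task 5 = 26+4 = 30
Expected project duration μ = 30 days. Critical path: Task 2 → Task 4 → Task 5.

Variance along critical path = 2.778 + 1.778 + 1.000 = 5.556; σ = √5.556 = 2.357 days.
Z = (28 − 30) / 2.357 = -0.849
P(T ≤ 28) = Φ(-0.849) ≈ 0.198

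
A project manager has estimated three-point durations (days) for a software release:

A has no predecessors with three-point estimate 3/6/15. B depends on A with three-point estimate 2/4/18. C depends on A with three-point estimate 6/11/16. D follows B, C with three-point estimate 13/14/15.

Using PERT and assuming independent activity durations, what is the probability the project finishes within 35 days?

te_A = (3 + 4·6 + 15)/6 = 42/6 = 7; σ²_A = ((15−3)/6)² = 4.000
te_B = (2 + 4·4 + 18)/6 = 36/6 = 6; σ²_B = ((18−2)/6)² = 7.111
te_C = (6 + 4·11 + 16)/6 = 66/6 = 11; σ²_C = ((16−6)/6)² = 2.778
te_D = (13 + 4·14 + 15)/6 = 84/6 = 14; σ²_D = ((15−13)/6)² = 0.111

Forward pass:
ES_A = 0; EF_A = 7
ES_B = 7; EF_B = 7+6 = 13
ES_C = 7; EF_C = 7+11 = 18
ES_D = max(EF_B=13, EF_C=18) = 18; EF_D = 18+14 = 32
Expected project duration μ = 32 days. Critical path: A → C → D.

Variance along critical path = 4.000 + 2.778 + 0.111 = 6.889; σ = √6.889 = 2.625 days.
Z = (35 − 32) / 2.625 = 1.143
P(T ≤ 35) = Φ(1.143) ≈ 0.873

0.873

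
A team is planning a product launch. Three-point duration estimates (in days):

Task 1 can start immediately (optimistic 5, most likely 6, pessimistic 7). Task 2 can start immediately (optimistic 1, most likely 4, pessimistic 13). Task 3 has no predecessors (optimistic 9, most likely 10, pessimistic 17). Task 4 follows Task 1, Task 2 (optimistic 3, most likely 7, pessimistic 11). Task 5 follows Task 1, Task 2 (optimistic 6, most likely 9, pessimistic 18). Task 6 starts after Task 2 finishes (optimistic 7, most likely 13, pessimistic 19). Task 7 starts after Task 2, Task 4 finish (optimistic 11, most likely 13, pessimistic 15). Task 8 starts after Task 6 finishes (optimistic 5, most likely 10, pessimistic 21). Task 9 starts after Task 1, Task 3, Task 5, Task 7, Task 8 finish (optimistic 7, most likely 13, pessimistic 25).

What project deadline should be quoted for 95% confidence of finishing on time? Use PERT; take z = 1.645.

te_Task 1 = (5 + 4·6 + 7)/6 = 36/6 = 6; σ²_Task 1 = ((7−5)/6)² = 0.111
te_Task 2 = (1 + 4·4 + 13)/6 = 30/6 = 5; σ²_Task 2 = ((13−1)/6)² = 4.000
te_Task 3 = (9 + 4·10 + 17)/6 = 66/6 = 11; σ²_Task 3 = ((17−9)/6)² = 1.778
te_Task 4 = (3 + 4·7 + 11)/6 = 42/6 = 7; σ²_Task 4 = ((11−3)/6)² = 1.778
te_Task 5 = (6 + 4·9 + 18)/6 = 60/6 = 10; σ²_Task 5 = ((18−6)/6)² = 4.000
te_Task 6 = (7 + 4·13 + 19)/6 = 78/6 = 13; σ²_Task 6 = ((19−7)/6)² = 4.000
te_Task 7 = (11 + 4·13 + 15)/6 = 78/6 = 13; σ²_Task 7 = ((15−11)/6)² = 0.444
te_Task 8 = (5 + 4·10 + 21)/6 = 66/6 = 11; σ²_Task 8 = ((21−5)/6)² = 7.111
te_Task 9 = (7 + 4·13 + 25)/6 = 84/6 = 14; σ²_Task 9 = ((25−7)/6)² = 9.000

Forward pass:
ES_Task 1 = 0; EF_Task 1 = 6
ES_Task 2 = 0; EF_Task 2 = 5
ES_Task 3 = 0; EF_Task 3 = 11
ES_Task 4 = max(EF_Task 1=6, EF_Task 2=5) = 6; EF_Task 4 = 6+7 = 13
ES_Task 5 = max(EF_Task 1=6, EF_Task 2=5) = 6; EF_Task 5 = 6+10 = 16
ES_Task 6 = 5; EF_Task 6 = 5+13 = 18
ES_Task 7 = max(EF_Task 2=5, EF_Task 4=13) = 13; EF_Task 7 = 13+13 = 26
ES_Task 8 = 18; EF_Task 8 = 18+11 = 29
ES_Task 9 = max(EF_Task 1=6, EF_Task 3=11, EF_Task 5=16, EF_Task 7=26, EF_Task 8=29) = 29; EF_Task 9 = 29+14 = 43
Expected project duration μ = 43 days. Critical path: Task 2 → Task 6 → Task 8 → Task 9.

Variance along critical path = 4.000 + 4.000 + 7.111 + 9.000 = 24.111; σ = 4.910 days.
D = μ + z·σ = 43 + 1.645·4.910 = 51.1 days

51.1 days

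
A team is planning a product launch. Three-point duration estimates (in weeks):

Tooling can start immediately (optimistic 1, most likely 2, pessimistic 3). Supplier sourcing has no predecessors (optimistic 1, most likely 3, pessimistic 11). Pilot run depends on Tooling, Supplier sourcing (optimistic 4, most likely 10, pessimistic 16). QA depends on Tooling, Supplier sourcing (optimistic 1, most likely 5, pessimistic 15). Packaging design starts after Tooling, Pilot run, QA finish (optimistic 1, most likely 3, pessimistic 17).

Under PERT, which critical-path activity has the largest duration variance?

te_Tooling = (1 + 4·2 + 3)/6 = 12/6 = 2; σ²_Tooling = ((3−1)/6)² = 0.111
te_Supplier sourcing = (1 + 4·3 + 11)/6 = 24/6 = 4; σ²_Supplier sourcing = ((11−1)/6)² = 2.778
te_Pilot run = (4 + 4·10 + 16)/6 = 60/6 = 10; σ²_Pilot run = ((16−4)/6)² = 4.000
te_QA = (1 + 4·5 + 15)/6 = 36/6 = 6; σ²_QA = ((15−1)/6)² = 5.444
te_Packaging design = (1 + 4·3 + 17)/6 = 30/6 = 5; σ²_Packaging design = ((17−1)/6)² = 7.111

Forward pass:
ES_Tooling = 0; EF_Tooling = 2
ES_Supplier sourcing = 0; EF_Supplier sourcing = 4
ES_Pilot run = max(EF_Tooling=2, EF_Supplier sourcing=4) = 4; EF_Pilot run = 4+10 = 14
ES_QA = max(EF_Tooling=2, EF_Supplier sourcing=4) = 4; EF_QA = 4+6 = 10
ES_Packaging design = max(EF_Tooling=2, EF_Pilot run=14, EF_QA=10) = 14; EF_Packaging design = 14+5 = 19
Expected project duration μ = 19 weeks. Critical path: Supplier sourcing → Pilot run → Packaging design.

Variances on critical path: σ²_Supplier sourcing=2.778, σ²_Pilot run=4.000, σ²_Packaging design=7.111.
Largest is σ²_Packaging design = 7.111.

Packaging design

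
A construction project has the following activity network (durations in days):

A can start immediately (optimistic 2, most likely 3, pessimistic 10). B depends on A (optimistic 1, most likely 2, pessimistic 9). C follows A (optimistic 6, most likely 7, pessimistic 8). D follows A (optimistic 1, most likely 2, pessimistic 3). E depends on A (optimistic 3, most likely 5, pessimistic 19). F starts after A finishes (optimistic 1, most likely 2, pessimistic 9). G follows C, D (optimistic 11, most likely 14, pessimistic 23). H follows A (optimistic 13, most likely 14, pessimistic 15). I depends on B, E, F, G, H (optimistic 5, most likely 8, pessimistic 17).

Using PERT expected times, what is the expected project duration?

te_A = (2 + 4·3 + 10)/6 = 24/6 = 4
te_B = (1 + 4·2 + 9)/6 = 18/6 = 3
te_C = (6 + 4·7 + 8)/6 = 42/6 = 7
te_D = (1 + 4·2 + 3)/6 = 12/6 = 2
te_E = (3 + 4·5 + 19)/6 = 42/6 = 7
te_F = (1 + 4·2 + 9)/6 = 18/6 = 3
te_G = (11 + 4·14 + 23)/6 = 90/6 = 15
te_H = (13 + 4·14 + 15)/6 = 84/6 = 14
te_I = (5 + 4·8 + 17)/6 = 54/6 = 9

Forward pass:
ES_A = 0; EF_A = 4
ES_B = 4; EF_B = 4+3 = 7
ES_C = 4; EF_C = 4+7 = 11
ES_D = 4; EF_D = 4+2 = 6
ES_E = 4; EF_E = 4+7 = 11
ES_F = 4; EF_F = 4+3 = 7
ES_G = max(EF_C=11, EF_D=6) = 11; EF_G = 11+15 = 26
ES_H = 4; EF_H = 4+14 = 18
ES_I = max(EF_B=7, EF_E=11, EF_F=7, EF_G=26, EF_H=18) = 26; EF_I = 26+9 = 35
Expected project duration μ = 35 days. Critical path: A → C → G → I.

35 days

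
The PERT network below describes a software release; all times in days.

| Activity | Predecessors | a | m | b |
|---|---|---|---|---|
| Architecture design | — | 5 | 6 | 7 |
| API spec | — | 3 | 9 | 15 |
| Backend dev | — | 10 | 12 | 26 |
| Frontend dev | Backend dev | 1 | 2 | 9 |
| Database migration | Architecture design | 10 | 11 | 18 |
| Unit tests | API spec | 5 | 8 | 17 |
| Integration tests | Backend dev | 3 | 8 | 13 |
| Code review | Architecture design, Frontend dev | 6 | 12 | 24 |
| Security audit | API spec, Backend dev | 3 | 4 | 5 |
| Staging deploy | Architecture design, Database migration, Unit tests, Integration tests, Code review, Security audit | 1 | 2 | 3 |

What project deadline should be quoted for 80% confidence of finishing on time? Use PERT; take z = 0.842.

35.6 days

te_Architecture design = (5 + 4·6 + 7)/6 = 36/6 = 6; σ²_Architecture design = ((7−5)/6)² = 0.111
te_API spec = (3 + 4·9 + 15)/6 = 54/6 = 9; σ²_API spec = ((15−3)/6)² = 4.000
te_Backend dev = (10 + 4·12 + 26)/6 = 84/6 = 14; σ²_Backend dev = ((26−10)/6)² = 7.111
te_Frontend dev = (1 + 4·2 + 9)/6 = 18/6 = 3; σ²_Frontend dev = ((9−1)/6)² = 1.778
te_Database migration = (10 + 4·11 + 18)/6 = 72/6 = 12; σ²_Database migration = ((18−10)/6)² = 1.778
te_Unit tests = (5 + 4·8 + 17)/6 = 54/6 = 9; σ²_Unit tests = ((17−5)/6)² = 4.000
te_Integration tests = (3 + 4·8 + 13)/6 = 48/6 = 8; σ²_Integration tests = ((13−3)/6)² = 2.778
te_Code review = (6 + 4·12 + 24)/6 = 78/6 = 13; σ²_Code review = ((24−6)/6)² = 9.000
te_Security audit = (3 + 4·4 + 5)/6 = 24/6 = 4; σ²_Security audit = ((5−3)/6)² = 0.111
te_Staging deploy = (1 + 4·2 + 3)/6 = 12/6 = 2; σ²_Staging deploy = ((3−1)/6)² = 0.111

Forward pass:
ES_Architecture design = 0; EF_Architecture design = 6
ES_API spec = 0; EF_API spec = 9
ES_Backend dev = 0; EF_Backend dev = 14
ES_Frontend dev = 14; EF_Frontend dev = 14+3 = 17
ES_Database migration = 6; EF_Database migration = 6+12 = 18
ES_Unit tests = 9; EF_Unit tests = 9+9 = 18
ES_Integration tests = 14; EF_Integration tests = 14+8 = 22
ES_Code review = max(EF_Architecture design=6, EF_Frontend dev=17) = 17; EF_Code review = 17+13 = 30
ES_Security audit = max(EF_API spec=9, EF_Backend dev=14) = 14; EF_Security audit = 14+4 = 18
ES_Staging deploy = max(EF_Architecture design=6, EF_Database migration=18, EF_Unit tests=18, EF_Integration tests=22, EF_Code review=30, EF_Security audit=18) = 30; EF_Staging deploy = 30+2 = 32
Expected project duration μ = 32 days. Critical path: Backend dev → Frontend dev → Code review → Staging deploy.

Variance along critical path = 7.111 + 1.778 + 9.000 + 0.111 = 18.000; σ = 4.243 days.
D = μ + z·σ = 32 + 0.842·4.243 = 35.6 days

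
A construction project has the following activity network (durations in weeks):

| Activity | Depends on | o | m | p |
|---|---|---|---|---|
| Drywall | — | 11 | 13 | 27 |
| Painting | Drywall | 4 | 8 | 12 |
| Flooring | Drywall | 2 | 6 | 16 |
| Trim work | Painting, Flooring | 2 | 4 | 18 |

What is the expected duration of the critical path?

29 weeks

te_Drywall = (11 + 4·13 + 27)/6 = 90/6 = 15
te_Painting = (4 + 4·8 + 12)/6 = 48/6 = 8
te_Flooring = (2 + 4·6 + 16)/6 = 42/6 = 7
te_Trim work = (2 + 4·4 + 18)/6 = 36/6 = 6

Forward pass:
ES_Drywall = 0; EF_Drywall = 15
ES_Painting = 15; EF_Painting = 15+8 = 23
ES_Flooring = 15; EF_Flooring = 15+7 = 22
ES_Trim work = max(EF_Painting=23, EF_Flooring=22) = 23; EF_Trim work = 23+6 = 29
Expected project duration μ = 29 weeks. Critical path: Drywall → Painting → Trim work.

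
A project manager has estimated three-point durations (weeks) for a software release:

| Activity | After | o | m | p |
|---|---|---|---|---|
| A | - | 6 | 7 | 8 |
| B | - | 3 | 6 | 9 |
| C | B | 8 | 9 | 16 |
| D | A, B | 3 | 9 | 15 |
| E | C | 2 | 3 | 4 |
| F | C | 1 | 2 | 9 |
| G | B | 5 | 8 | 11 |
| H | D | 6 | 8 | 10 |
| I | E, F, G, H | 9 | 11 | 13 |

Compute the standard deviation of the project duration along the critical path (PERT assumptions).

2.24 weeks

te_A = (6 + 4·7 + 8)/6 = 42/6 = 7; σ²_A = ((8−6)/6)² = 0.111
te_B = (3 + 4·6 + 9)/6 = 36/6 = 6; σ²_B = ((9−3)/6)² = 1.000
te_C = (8 + 4·9 + 16)/6 = 60/6 = 10; σ²_C = ((16−8)/6)² = 1.778
te_D = (3 + 4·9 + 15)/6 = 54/6 = 9; σ²_D = ((15−3)/6)² = 4.000
te_E = (2 + 4·3 + 4)/6 = 18/6 = 3; σ²_E = ((4−2)/6)² = 0.111
te_F = (1 + 4·2 + 9)/6 = 18/6 = 3; σ²_F = ((9−1)/6)² = 1.778
te_G = (5 + 4·8 + 11)/6 = 48/6 = 8; σ²_G = ((11−5)/6)² = 1.000
te_H = (6 + 4·8 + 10)/6 = 48/6 = 8; σ²_H = ((10−6)/6)² = 0.444
te_I = (9 + 4·11 + 13)/6 = 66/6 = 11; σ²_I = ((13−9)/6)² = 0.444

Forward pass:
ES_A = 0; EF_A = 7
ES_B = 0; EF_B = 6
ES_C = 6; EF_C = 6+10 = 16
ES_D = max(EF_A=7, EF_B=6) = 7; EF_D = 7+9 = 16
ES_E = 16; EF_E = 16+3 = 19
ES_F = 16; EF_F = 16+3 = 19
ES_G = 6; EF_G = 6+8 = 14
ES_H = 16; EF_H = 16+8 = 24
ES_I = max(EF_E=19, EF_F=19, EF_G=14, EF_H=24) = 24; EF_I = 24+11 = 35
Expected project duration μ = 35 weeks. Critical path: A → D → H → I.

Variance along critical path = 0.111 + 4.000 + 0.444 + 0.444 = 5.000
σ = √5.000 = 2.236 weeks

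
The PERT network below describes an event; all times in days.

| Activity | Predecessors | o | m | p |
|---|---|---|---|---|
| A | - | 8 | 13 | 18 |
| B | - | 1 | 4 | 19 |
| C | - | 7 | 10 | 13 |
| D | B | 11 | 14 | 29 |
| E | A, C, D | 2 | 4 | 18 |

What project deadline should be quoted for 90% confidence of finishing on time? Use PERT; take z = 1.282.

te_A = (8 + 4·13 + 18)/6 = 78/6 = 13; σ²_A = ((18−8)/6)² = 2.778
te_B = (1 + 4·4 + 19)/6 = 36/6 = 6; σ²_B = ((19−1)/6)² = 9.000
te_C = (7 + 4·10 + 13)/6 = 60/6 = 10; σ²_C = ((13−7)/6)² = 1.000
te_D = (11 + 4·14 + 29)/6 = 96/6 = 16; σ²_D = ((29−11)/6)² = 9.000
te_E = (2 + 4·4 + 18)/6 = 36/6 = 6; σ²_E = ((18−2)/6)² = 7.111

Forward pass:
ES_A = 0; EF_A = 13
ES_B = 0; EF_B = 6
ES_C = 0; EF_C = 10
ES_D = 6; EF_D = 6+16 = 22
ES_E = max(EF_A=13, EF_C=10, EF_D=22) = 22; EF_E = 22+6 = 28
Expected project duration μ = 28 days. Critical path: B → D → E.

Variance along critical path = 9.000 + 9.000 + 7.111 = 25.111; σ = 5.011 days.
D = μ + z·σ = 28 + 1.282·5.011 = 34.4 days

34.4 days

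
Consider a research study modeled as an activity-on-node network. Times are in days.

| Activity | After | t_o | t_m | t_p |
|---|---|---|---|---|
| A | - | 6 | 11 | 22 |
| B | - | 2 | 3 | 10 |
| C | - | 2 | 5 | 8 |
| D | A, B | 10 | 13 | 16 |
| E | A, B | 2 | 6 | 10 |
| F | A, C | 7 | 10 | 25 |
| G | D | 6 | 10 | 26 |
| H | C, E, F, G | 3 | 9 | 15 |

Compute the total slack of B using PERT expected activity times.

te_A = (6 + 4·11 + 22)/6 = 72/6 = 12
te_B = (2 + 4·3 + 10)/6 = 24/6 = 4
te_C = (2 + 4·5 + 8)/6 = 30/6 = 5
te_D = (10 + 4·13 + 16)/6 = 78/6 = 13
te_E = (2 + 4·6 + 10)/6 = 36/6 = 6
te_F = (7 + 4·10 + 25)/6 = 72/6 = 12
te_G = (6 + 4·10 + 26)/6 = 72/6 = 12
te_H = (3 + 4·9 + 15)/6 = 54/6 = 9

Forward pass:
ES_A = 0; EF_A = 12
ES_B = 0; EF_B = 4
ES_C = 0; EF_C = 5
ES_D = max(EF_A=12, EF_B=4) = 12; EF_D = 12+13 = 25
ES_E = max(EF_A=12, EF_B=4) = 12; EF_E = 12+6 = 18
ES_F = max(EF_A=12, EF_C=5) = 12; EF_F = 12+12 = 24
ES_G = 25; EF_G = 25+12 = 37
ES_H = max(EF_C=5, EF_E=18, EF_F=24, EF_G=37) = 37; EF_H = 37+9 = 46
Expected project duration μ = 46 days. Critical path: A → D → G → H.

Backward pass:
LF_H = 46; LS_H = 46−9 = 37
LF_G = LS_H = 37; LS_G = 37−12 = 25
LF_F = LS_H = 37; LS_F = 37−12 = 25
LF_E = LS_H = 37; LS_E = 37−6 = 31
LF_D = LS_G = 25; LS_D = 25−13 = 12
LF_C = min(LS_F=25, LS_H=37) = 25; LS_C = 25−5 = 20
LF_B = min(LS_D=12, LS_E=31) = 12; LS_B = 12−4 = 8
LF_A = min(LS_D=12, LS_E=31, LS_F=25) = 12; LS_A = 12−12 = 0
Slack_B = LS_B − ES_B = 8 − 0 = 8

8 days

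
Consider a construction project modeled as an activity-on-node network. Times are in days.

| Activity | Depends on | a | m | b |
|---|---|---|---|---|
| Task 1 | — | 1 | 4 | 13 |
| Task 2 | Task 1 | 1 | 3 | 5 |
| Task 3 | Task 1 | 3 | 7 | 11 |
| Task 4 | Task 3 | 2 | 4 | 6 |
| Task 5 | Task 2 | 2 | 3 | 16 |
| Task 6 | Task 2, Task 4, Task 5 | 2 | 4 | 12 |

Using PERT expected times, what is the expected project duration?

te_Task 1 = (1 + 4·4 + 13)/6 = 30/6 = 5
te_Task 2 = (1 + 4·3 + 5)/6 = 18/6 = 3
te_Task 3 = (3 + 4·7 + 11)/6 = 42/6 = 7
te_Task 4 = (2 + 4·4 + 6)/6 = 24/6 = 4
te_Task 5 = (2 + 4·3 + 16)/6 = 30/6 = 5
te_Task 6 = (2 + 4·4 + 12)/6 = 30/6 = 5

Forward pass:
ES_Task 1 = 0; EF_Task 1 = 5
ES_Task 2 = 5; EF_Task 2 = 5+3 = 8
ES_Task 3 = 5; EF_Task 3 = 5+7 = 12
ES_Task 4 = 12; EF_Task 4 = 12+4 = 16
ES_Task 5 = 8; EF_Task 5 = 8+5 = 13
ES_Task 6 = max(EF_Task 2=8, EF_Task 4=16, EF_Task 5=13) = 16; EF_Task 6 = 16+5 = 21
Expected project duration μ = 21 days. Critical path: Task 1 → Task 3 → Task 4 → Task 6.

21 days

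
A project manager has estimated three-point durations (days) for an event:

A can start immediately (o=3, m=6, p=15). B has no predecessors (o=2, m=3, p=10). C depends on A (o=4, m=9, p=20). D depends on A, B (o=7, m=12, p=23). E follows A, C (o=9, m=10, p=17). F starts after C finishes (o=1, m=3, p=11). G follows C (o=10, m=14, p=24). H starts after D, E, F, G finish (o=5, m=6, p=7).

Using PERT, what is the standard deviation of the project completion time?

te_A = (3 + 4·6 + 15)/6 = 42/6 = 7; σ²_A = ((15−3)/6)² = 4.000
te_B = (2 + 4·3 + 10)/6 = 24/6 = 4; σ²_B = ((10−2)/6)² = 1.778
te_C = (4 + 4·9 + 20)/6 = 60/6 = 10; σ²_C = ((20−4)/6)² = 7.111
te_D = (7 + 4·12 + 23)/6 = 78/6 = 13; σ²_D = ((23−7)/6)² = 7.111
te_E = (9 + 4·10 + 17)/6 = 66/6 = 11; σ²_E = ((17−9)/6)² = 1.778
te_F = (1 + 4·3 + 11)/6 = 24/6 = 4; σ²_F = ((11−1)/6)² = 2.778
te_G = (10 + 4·14 + 24)/6 = 90/6 = 15; σ²_G = ((24−10)/6)² = 5.444
te_H = (5 + 4·6 + 7)/6 = 36/6 = 6; σ²_H = ((7−5)/6)² = 0.111

Forward pass:
ES_A = 0; EF_A = 7
ES_B = 0; EF_B = 4
ES_C = 7; EF_C = 7+10 = 17
ES_D = max(EF_A=7, EF_B=4) = 7; EF_D = 7+13 = 20
ES_E = max(EF_A=7, EF_C=17) = 17; EF_E = 17+11 = 28
ES_F = 17; EF_F = 17+4 = 21
ES_G = 17; EF_G = 17+15 = 32
ES_H = max(EF_D=20, EF_E=28, EF_F=21, EF_G=32) = 32; EF_H = 32+6 = 38
Expected project duration μ = 38 days. Critical path: A → C → G → H.

Variance along critical path = 4.000 + 7.111 + 5.444 + 0.111 = 16.667
σ = √16.667 = 4.082 days

4.08 days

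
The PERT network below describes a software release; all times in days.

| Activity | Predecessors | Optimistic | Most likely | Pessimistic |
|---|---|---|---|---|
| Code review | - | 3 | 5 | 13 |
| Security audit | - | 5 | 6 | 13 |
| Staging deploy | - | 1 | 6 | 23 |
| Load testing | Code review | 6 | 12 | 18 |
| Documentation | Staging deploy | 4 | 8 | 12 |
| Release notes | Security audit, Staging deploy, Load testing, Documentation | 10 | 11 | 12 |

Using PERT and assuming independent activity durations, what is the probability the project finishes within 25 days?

te_Code review = (3 + 4·5 + 13)/6 = 36/6 = 6; σ²_Code review = ((13−3)/6)² = 2.778
te_Security audit = (5 + 4·6 + 13)/6 = 42/6 = 7; σ²_Security audit = ((13−5)/6)² = 1.778
te_Staging deploy = (1 + 4·6 + 23)/6 = 48/6 = 8; σ²_Staging deploy = ((23−1)/6)² = 13.444
te_Load testing = (6 + 4·12 + 18)/6 = 72/6 = 12; σ²_Load testing = ((18−6)/6)² = 4.000
te_Documentation = (4 + 4·8 + 12)/6 = 48/6 = 8; σ²_Documentation = ((12−4)/6)² = 1.778
te_Release notes = (10 + 4·11 + 12)/6 = 66/6 = 11; σ²_Release notes = ((12−10)/6)² = 0.111

Forward pass:
ES_Code review = 0; EF_Code review = 6
ES_Security audit = 0; EF_Security audit = 7
ES_Staging deploy = 0; EF_Staging deploy = 8
ES_Load testing = 6; EF_Load testing = 6+12 = 18
ES_Documentation = 8; EF_Documentation = 8+8 = 16
ES_Release notes = max(EF_Security audit=7, EF_Staging deploy=8, EF_Load testing=18, EF_Documentation=16) = 18; EF_Release notes = 18+11 = 29
Expected project duration μ = 29 days. Critical path: Code review → Load testing → Release notes.

Variance along critical path = 2.778 + 4.000 + 0.111 = 6.889; σ = √6.889 = 2.625 days.
Z = (25 − 29) / 2.625 = -1.524
P(T ≤ 25) = Φ(-1.524) ≈ 0.064

0.064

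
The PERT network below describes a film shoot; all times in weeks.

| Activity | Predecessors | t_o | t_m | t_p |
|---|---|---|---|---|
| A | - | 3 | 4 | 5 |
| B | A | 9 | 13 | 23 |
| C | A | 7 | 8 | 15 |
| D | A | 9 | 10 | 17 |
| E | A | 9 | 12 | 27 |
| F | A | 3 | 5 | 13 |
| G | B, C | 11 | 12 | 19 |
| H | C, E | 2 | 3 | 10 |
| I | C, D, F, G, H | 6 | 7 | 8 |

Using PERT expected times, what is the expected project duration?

te_A = (3 + 4·4 + 5)/6 = 24/6 = 4
te_B = (9 + 4·13 + 23)/6 = 84/6 = 14
te_C = (7 + 4·8 + 15)/6 = 54/6 = 9
te_D = (9 + 4·10 + 17)/6 = 66/6 = 11
te_E = (9 + 4·12 + 27)/6 = 84/6 = 14
te_F = (3 + 4·5 + 13)/6 = 36/6 = 6
te_G = (11 + 4·12 + 19)/6 = 78/6 = 13
te_H = (2 + 4·3 + 10)/6 = 24/6 = 4
te_I = (6 + 4·7 + 8)/6 = 42/6 = 7

Forward pass:
ES_A = 0; EF_A = 4
ES_B = 4; EF_B = 4+14 = 18
ES_C = 4; EF_C = 4+9 = 13
ES_D = 4; EF_D = 4+11 = 15
ES_E = 4; EF_E = 4+14 = 18
ES_F = 4; EF_F = 4+6 = 10
ES_G = max(EF_B=18, EF_C=13) = 18; EF_G = 18+13 = 31
ES_H = max(EF_C=13, EF_E=18) = 18; EF_H = 18+4 = 22
ES_I = max(EF_C=13, EF_D=15, EF_F=10, EF_G=31, EF_H=22) = 31; EF_I = 31+7 = 38
Expected project duration μ = 38 weeks. Critical path: A → B → G → I.

38 weeks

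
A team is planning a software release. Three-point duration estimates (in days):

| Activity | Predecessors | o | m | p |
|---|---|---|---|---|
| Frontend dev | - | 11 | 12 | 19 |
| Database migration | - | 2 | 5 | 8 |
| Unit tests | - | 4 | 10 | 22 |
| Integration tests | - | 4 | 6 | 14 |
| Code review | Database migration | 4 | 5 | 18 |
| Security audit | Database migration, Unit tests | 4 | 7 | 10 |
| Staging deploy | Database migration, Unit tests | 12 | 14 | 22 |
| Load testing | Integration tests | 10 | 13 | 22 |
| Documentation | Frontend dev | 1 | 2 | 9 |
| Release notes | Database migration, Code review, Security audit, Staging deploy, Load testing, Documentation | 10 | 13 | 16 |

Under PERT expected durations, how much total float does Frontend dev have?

te_Frontend dev = (11 + 4·12 + 19)/6 = 78/6 = 13
te_Database migration = (2 + 4·5 + 8)/6 = 30/6 = 5
te_Unit tests = (4 + 4·10 + 22)/6 = 66/6 = 11
te_Integration tests = (4 + 4·6 + 14)/6 = 42/6 = 7
te_Code review = (4 + 4·5 + 18)/6 = 42/6 = 7
te_Security audit = (4 + 4·7 + 10)/6 = 42/6 = 7
te_Staging deploy = (12 + 4·14 + 22)/6 = 90/6 = 15
te_Load testing = (10 + 4·13 + 22)/6 = 84/6 = 14
te_Documentation = (1 + 4·2 + 9)/6 = 18/6 = 3
te_Release notes = (10 + 4·13 + 16)/6 = 78/6 = 13

Forward pass:
ES_Frontend dev = 0; EF_Frontend dev = 13
ES_Database migration = 0; EF_Database migration = 5
ES_Unit tests = 0; EF_Unit tests = 11
ES_Integration tests = 0; EF_Integration tests = 7
ES_Code review = 5; EF_Code review = 5+7 = 12
ES_Security audit = max(EF_Database migration=5, EF_Unit tests=11) = 11; EF_Security audit = 11+7 = 18
ES_Staging deploy = max(EF_Database migration=5, EF_Unit tests=11) = 11; EF_Staging deploy = 11+15 = 26
ES_Load testing = 7; EF_Load testing = 7+14 = 21
ES_Documentation = 13; EF_Documentation = 13+3 = 16
ES_Release notes = max(EF_Database migration=5, EF_Code review=12, EF_Security audit=18, EF_Staging deploy=26, EF_Load testing=21, EF_Documentation=16) = 26; EF_Release notes = 26+13 = 39
Expected project duration μ = 39 days. Critical path: Unit tests → Staging deploy → Release notes.

Backward pass:
LF_Release notes = 39; LS_Release notes = 39−13 = 26
LF_Documentation = LS_Release notes = 26; LS_Documentation = 26−3 = 23
LF_Load testing = LS_Release notes = 26; LS_Load testing = 26−14 = 12
LF_Staging deploy = LS_Release notes = 26; LS_Staging deploy = 26−15 = 11
LF_Security audit = LS_Release notes = 26; LS_Security audit = 26−7 = 19
LF_Code review = LS_Release notes = 26; LS_Code review = 26−7 = 19
LF_Integration tests = LS_Load testing = 12; LS_Integration tests = 12−7 = 5
LF_Unit tests = min(LS_Security audit=19, LS_Staging deploy=11) = 11; LS_Unit tests = 11−11 = 0
LF_Database migration = min(LS_Code review=19, LS_Security audit=19, LS_Staging deploy=11, LS_Release notes=26) = 11; LS_Database migration = 11−5 = 6
LF_Frontend dev = LS_Documentation = 23; LS_Frontend dev = 23−13 = 10
Slack_Frontend dev = LS_Frontend dev − ES_Frontend dev = 10 − 0 = 10

10 days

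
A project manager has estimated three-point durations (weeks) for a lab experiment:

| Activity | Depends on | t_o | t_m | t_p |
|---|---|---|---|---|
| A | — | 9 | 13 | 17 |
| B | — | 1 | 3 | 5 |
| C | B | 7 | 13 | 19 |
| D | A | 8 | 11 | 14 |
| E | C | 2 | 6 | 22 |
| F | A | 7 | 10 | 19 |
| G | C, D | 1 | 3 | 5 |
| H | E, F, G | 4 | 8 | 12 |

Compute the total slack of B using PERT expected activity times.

3 weeks

te_A = (9 + 4·13 + 17)/6 = 78/6 = 13
te_B = (1 + 4·3 + 5)/6 = 18/6 = 3
te_C = (7 + 4·13 + 19)/6 = 78/6 = 13
te_D = (8 + 4·11 + 14)/6 = 66/6 = 11
te_E = (2 + 4·6 + 22)/6 = 48/6 = 8
te_F = (7 + 4·10 + 19)/6 = 66/6 = 11
te_G = (1 + 4·3 + 5)/6 = 18/6 = 3
te_H = (4 + 4·8 + 12)/6 = 48/6 = 8

Forward pass:
ES_A = 0; EF_A = 13
ES_B = 0; EF_B = 3
ES_C = 3; EF_C = 3+13 = 16
ES_D = 13; EF_D = 13+11 = 24
ES_E = 16; EF_E = 16+8 = 24
ES_F = 13; EF_F = 13+11 = 24
ES_G = max(EF_C=16, EF_D=24) = 24; EF_G = 24+3 = 27
ES_H = max(EF_E=24, EF_F=24, EF_G=27) = 27; EF_H = 27+8 = 35
Expected project duration μ = 35 weeks. Critical path: A → D → G → H.

Backward pass:
LF_H = 35; LS_H = 35−8 = 27
LF_G = LS_H = 27; LS_G = 27−3 = 24
LF_F = LS_H = 27; LS_F = 27−11 = 16
LF_E = LS_H = 27; LS_E = 27−8 = 19
LF_D = LS_G = 24; LS_D = 24−11 = 13
LF_C = min(LS_E=19, LS_G=24) = 19; LS_C = 19−13 = 6
LF_B = LS_C = 6; LS_B = 6−3 = 3
LF_A = min(LS_D=13, LS_F=16) = 13; LS_A = 13−13 = 0
Slack_B = LS_B − ES_B = 3 − 0 = 3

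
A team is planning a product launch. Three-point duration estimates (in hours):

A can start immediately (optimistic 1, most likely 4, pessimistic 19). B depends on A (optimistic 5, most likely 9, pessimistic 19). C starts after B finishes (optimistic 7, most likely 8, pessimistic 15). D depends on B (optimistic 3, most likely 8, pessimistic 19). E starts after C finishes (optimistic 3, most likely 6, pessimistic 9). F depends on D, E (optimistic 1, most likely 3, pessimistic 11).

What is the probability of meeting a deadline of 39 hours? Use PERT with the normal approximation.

0.814

te_A = (1 + 4·4 + 19)/6 = 36/6 = 6; σ²_A = ((19−1)/6)² = 9.000
te_B = (5 + 4·9 + 19)/6 = 60/6 = 10; σ²_B = ((19−5)/6)² = 5.444
te_C = (7 + 4·8 + 15)/6 = 54/6 = 9; σ²_C = ((15−7)/6)² = 1.778
te_D = (3 + 4·8 + 19)/6 = 54/6 = 9; σ²_D = ((19−3)/6)² = 7.111
te_E = (3 + 4·6 + 9)/6 = 36/6 = 6; σ²_E = ((9−3)/6)² = 1.000
te_F = (1 + 4·3 + 11)/6 = 24/6 = 4; σ²_F = ((11−1)/6)² = 2.778

Forward pass:
ES_A = 0; EF_A = 6
ES_B = 6; EF_B = 6+10 = 16
ES_C = 16; EF_C = 16+9 = 25
ES_D = 16; EF_D = 16+9 = 25
ES_E = 25; EF_E = 25+6 = 31
ES_F = max(EF_D=25, EF_E=31) = 31; EF_F = 31+4 = 35
Expected project duration μ = 35 hours. Critical path: A → B → C → E → F.

Variance along critical path = 9.000 + 5.444 + 1.778 + 1.000 + 2.778 = 20.000; σ = √20.000 = 4.472 hours.
Z = (39 − 35) / 4.472 = 0.894
P(T ≤ 39) = Φ(0.894) ≈ 0.814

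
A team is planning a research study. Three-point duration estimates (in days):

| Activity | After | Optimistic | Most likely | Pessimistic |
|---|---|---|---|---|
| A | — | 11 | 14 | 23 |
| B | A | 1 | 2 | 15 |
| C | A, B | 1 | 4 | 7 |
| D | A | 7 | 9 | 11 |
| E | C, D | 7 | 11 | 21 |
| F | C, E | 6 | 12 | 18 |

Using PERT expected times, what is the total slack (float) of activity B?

te_A = (11 + 4·14 + 23)/6 = 90/6 = 15
te_B = (1 + 4·2 + 15)/6 = 24/6 = 4
te_C = (1 + 4·4 + 7)/6 = 24/6 = 4
te_D = (7 + 4·9 + 11)/6 = 54/6 = 9
te_E = (7 + 4·11 + 21)/6 = 72/6 = 12
te_F = (6 + 4·12 + 18)/6 = 72/6 = 12

Forward pass:
ES_A = 0; EF_A = 15
ES_B = 15; EF_B = 15+4 = 19
ES_C = max(EF_A=15, EF_B=19) = 19; EF_C = 19+4 = 23
ES_D = 15; EF_D = 15+9 = 24
ES_E = max(EF_C=23, EF_D=24) = 24; EF_E = 24+12 = 36
ES_F = max(EF_C=23, EF_E=36) = 36; EF_F = 36+12 = 48
Expected project duration μ = 48 days. Critical path: A → D → E → F.

Backward pass:
LF_F = 48; LS_F = 48−12 = 36
LF_E = LS_F = 36; LS_E = 36−12 = 24
LF_D = LS_E = 24; LS_D = 24−9 = 15
LF_C = min(LS_E=24, LS_F=36) = 24; LS_C = 24−4 = 20
LF_B = LS_C = 20; LS_B = 20−4 = 16
LF_A = min(LS_B=16, LS_C=20, LS_D=15) = 15; LS_A = 15−15 = 0
Slack_B = LS_B − ES_B = 16 − 15 = 1

1 days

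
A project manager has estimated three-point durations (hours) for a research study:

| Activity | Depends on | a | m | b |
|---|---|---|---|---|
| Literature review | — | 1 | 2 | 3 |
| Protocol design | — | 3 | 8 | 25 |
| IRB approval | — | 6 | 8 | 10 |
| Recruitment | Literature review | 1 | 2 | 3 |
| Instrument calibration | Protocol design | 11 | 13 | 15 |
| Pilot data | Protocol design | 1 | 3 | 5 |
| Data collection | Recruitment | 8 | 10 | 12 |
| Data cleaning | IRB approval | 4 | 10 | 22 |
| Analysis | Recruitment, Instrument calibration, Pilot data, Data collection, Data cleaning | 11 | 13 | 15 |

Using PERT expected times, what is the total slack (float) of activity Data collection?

te_Literature review = (1 + 4·2 + 3)/6 = 12/6 = 2
te_Protocol design = (3 + 4·8 + 25)/6 = 60/6 = 10
te_IRB approval = (6 + 4·8 + 10)/6 = 48/6 = 8
te_Recruitment = (1 + 4·2 + 3)/6 = 12/6 = 2
te_Instrument calibration = (11 + 4·13 + 15)/6 = 78/6 = 13
te_Pilot data = (1 + 4·3 + 5)/6 = 18/6 = 3
te_Data collection = (8 + 4·10 + 12)/6 = 60/6 = 10
te_Data cleaning = (4 + 4·10 + 22)/6 = 66/6 = 11
te_Analysis = (11 + 4·13 + 15)/6 = 78/6 = 13

Forward pass:
ES_Literature review = 0; EF_Literature review = 2
ES_Protocol design = 0; EF_Protocol design = 10
ES_IRB approval = 0; EF_IRB approval = 8
ES_Recruitment = 2; EF_Recruitment = 2+2 = 4
ES_Instrument calibration = 10; EF_Instrument calibration = 10+13 = 23
ES_Pilot data = 10; EF_Pilot data = 10+3 = 13
ES_Data collection = 4; EF_Data collection = 4+10 = 14
ES_Data cleaning = 8; EF_Data cleaning = 8+11 = 19
ES_Analysis = max(EF_Recruitment=4, EF_Instrument calibration=23, EF_Pilot data=13, EF_Data collection=14, EF_Data cleaning=19) = 23; EF_Analysis = 23+13 = 36
Expected project duration μ = 36 hours. Critical path: Protocol design → Instrument calibration → Analysis.

Backward pass:
LF_Analysis = 36; LS_Analysis = 36−13 = 23
LF_Data cleaning = LS_Analysis = 23; LS_Data cleaning = 23−11 = 12
LF_Data collection = LS_Analysis = 23; LS_Data collection = 23−10 = 13
LF_Pilot data = LS_Analysis = 23; LS_Pilot data = 23−3 = 20
LF_Instrument calibration = LS_Analysis = 23; LS_Instrument calibration = 23−13 = 10
LF_Recruitment = min(LS_Data collection=13, LS_Analysis=23) = 13; LS_Recruitment = 13−2 = 11
LF_IRB approval = LS_Data cleaning = 12; LS_IRB approval = 12−8 = 4
LF_Protocol design = min(LS_Instrument calibration=10, LS_Pilot data=20) = 10; LS_Protocol design = 10−10 = 0
LF_Literature review = LS_Recruitment = 11; LS_Literature review = 11−2 = 9
Slack_Data collection = LS_Data collection − ES_Data collection = 13 − 4 = 9

9 hours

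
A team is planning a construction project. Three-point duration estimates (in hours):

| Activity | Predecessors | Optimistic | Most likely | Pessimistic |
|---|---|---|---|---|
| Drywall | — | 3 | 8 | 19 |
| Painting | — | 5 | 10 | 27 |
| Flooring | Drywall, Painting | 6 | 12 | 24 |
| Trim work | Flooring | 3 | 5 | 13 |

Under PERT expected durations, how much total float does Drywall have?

te_Drywall = (3 + 4·8 + 19)/6 = 54/6 = 9
te_Painting = (5 + 4·10 + 27)/6 = 72/6 = 12
te_Flooring = (6 + 4·12 + 24)/6 = 78/6 = 13
te_Trim work = (3 + 4·5 + 13)/6 = 36/6 = 6

Forward pass:
ES_Drywall = 0; EF_Drywall = 9
ES_Painting = 0; EF_Painting = 12
ES_Flooring = max(EF_Drywall=9, EF_Painting=12) = 12; EF_Flooring = 12+13 = 25
ES_Trim work = 25; EF_Trim work = 25+6 = 31
Expected project duration μ = 31 hours. Critical path: Painting → Flooring → Trim work.

Backward pass:
LF_Trim work = 31; LS_Trim work = 31−6 = 25
LF_Flooring = LS_Trim work = 25; LS_Flooring = 25−13 = 12
LF_Painting = LS_Flooring = 12; LS_Painting = 12−12 = 0
LF_Drywall = LS_Flooring = 12; LS_Drywall = 12−9 = 3
Slack_Drywall = LS_Drywall − ES_Drywall = 3 − 0 = 3

3 hours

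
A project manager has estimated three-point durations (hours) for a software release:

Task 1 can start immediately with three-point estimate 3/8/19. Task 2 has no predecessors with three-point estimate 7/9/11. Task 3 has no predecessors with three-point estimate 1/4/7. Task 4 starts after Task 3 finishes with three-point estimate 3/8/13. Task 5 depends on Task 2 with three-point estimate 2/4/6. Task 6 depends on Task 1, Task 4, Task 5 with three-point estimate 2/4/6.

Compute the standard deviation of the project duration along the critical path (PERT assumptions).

1.15 hours

te_Task 1 = (3 + 4·8 + 19)/6 = 54/6 = 9; σ²_Task 1 = ((19−3)/6)² = 7.111
te_Task 2 = (7 + 4·9 + 11)/6 = 54/6 = 9; σ²_Task 2 = ((11−7)/6)² = 0.444
te_Task 3 = (1 + 4·4 + 7)/6 = 24/6 = 4; σ²_Task 3 = ((7−1)/6)² = 1.000
te_Task 4 = (3 + 4·8 + 13)/6 = 48/6 = 8; σ²_Task 4 = ((13−3)/6)² = 2.778
te_Task 5 = (2 + 4·4 + 6)/6 = 24/6 = 4; σ²_Task 5 = ((6−2)/6)² = 0.444
te_Task 6 = (2 + 4·4 + 6)/6 = 24/6 = 4; σ²_Task 6 = ((6−2)/6)² = 0.444

Forward pass:
ES_Task 1 = 0; EF_Task 1 = 9
ES_Task 2 = 0; EF_Task 2 = 9
ES_Task 3 = 0; EF_Task 3 = 4
ES_Task 4 = 4; EF_Task 4 = 4+8 = 12
ES_Task 5 = 9; EF_Task 5 = 9+4 = 13
ES_Task 6 = max(EF_Task 1=9, EF_Task 4=12, EF_Task 5=13) = 13; EF_Task 6 = 13+4 = 17
Expected project duration μ = 17 hours. Critical path: Task 2 → Task 5 → Task 6.

Variance along critical path = 0.444 + 0.444 + 0.444 = 1.333
σ = √1.333 = 1.155 hours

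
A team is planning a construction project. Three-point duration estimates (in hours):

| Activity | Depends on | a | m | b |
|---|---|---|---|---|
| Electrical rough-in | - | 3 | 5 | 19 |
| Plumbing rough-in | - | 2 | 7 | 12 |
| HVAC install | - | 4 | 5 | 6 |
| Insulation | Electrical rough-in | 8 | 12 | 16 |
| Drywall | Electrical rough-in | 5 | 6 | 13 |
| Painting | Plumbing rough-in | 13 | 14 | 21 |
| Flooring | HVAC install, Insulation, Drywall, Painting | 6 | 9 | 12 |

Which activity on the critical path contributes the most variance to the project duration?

te_Electrical rough-in = (3 + 4·5 + 19)/6 = 42/6 = 7; σ²_Electrical rough-in = ((19−3)/6)² = 7.111
te_Plumbing rough-in = (2 + 4·7 + 12)/6 = 42/6 = 7; σ²_Plumbing rough-in = ((12−2)/6)² = 2.778
te_HVAC install = (4 + 4·5 + 6)/6 = 30/6 = 5; σ²_HVAC install = ((6−4)/6)² = 0.111
te_Insulation = (8 + 4·12 + 16)/6 = 72/6 = 12; σ²_Insulation = ((16−8)/6)² = 1.778
te_Drywall = (5 + 4·6 + 13)/6 = 42/6 = 7; σ²_Drywall = ((13−5)/6)² = 1.778
te_Painting = (13 + 4·14 + 21)/6 = 90/6 = 15; σ²_Painting = ((21−13)/6)² = 1.778
te_Flooring = (6 + 4·9 + 12)/6 = 54/6 = 9; σ²_Flooring = ((12−6)/6)² = 1.000

Forward pass:
ES_Electrical rough-in = 0; EF_Electrical rough-in = 7
ES_Plumbing rough-in = 0; EF_Plumbing rough-in = 7
ES_HVAC install = 0; EF_HVAC install = 5
ES_Insulation = 7; EF_Insulation = 7+12 = 19
ES_Drywall = 7; EF_Drywall = 7+7 = 14
ES_Painting = 7; EF_Painting = 7+15 = 22
ES_Flooring = max(EF_HVAC install=5, EF_Insulation=19, EF_Drywall=14, EF_Painting=22) = 22; EF_Flooring = 22+9 = 31
Expected project duration μ = 31 hours. Critical path: Plumbing rough-in → Painting → Flooring.

Variances on critical path: σ²_Plumbing rough-in=2.778, σ²_Painting=1.778, σ²_Flooring=1.000.
Largest is σ²_Plumbing rough-in = 2.778.

Plumbing rough-in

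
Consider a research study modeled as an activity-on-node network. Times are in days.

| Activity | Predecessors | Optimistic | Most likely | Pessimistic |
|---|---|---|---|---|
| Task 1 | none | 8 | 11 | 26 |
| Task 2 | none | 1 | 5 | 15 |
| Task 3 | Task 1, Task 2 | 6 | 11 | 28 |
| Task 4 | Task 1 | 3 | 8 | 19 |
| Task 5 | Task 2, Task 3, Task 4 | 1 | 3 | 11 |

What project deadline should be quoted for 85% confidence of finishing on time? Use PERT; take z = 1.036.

35.2 days

te_Task 1 = (8 + 4·11 + 26)/6 = 78/6 = 13; σ²_Task 1 = ((26−8)/6)² = 9.000
te_Task 2 = (1 + 4·5 + 15)/6 = 36/6 = 6; σ²_Task 2 = ((15−1)/6)² = 5.444
te_Task 3 = (6 + 4·11 + 28)/6 = 78/6 = 13; σ²_Task 3 = ((28−6)/6)² = 13.444
te_Task 4 = (3 + 4·8 + 19)/6 = 54/6 = 9; σ²_Task 4 = ((19−3)/6)² = 7.111
te_Task 5 = (1 + 4·3 + 11)/6 = 24/6 = 4; σ²_Task 5 = ((11−1)/6)² = 2.778

Forward pass:
ES_Task 1 = 0; EF_Task 1 = 13
ES_Task 2 = 0; EF_Task 2 = 6
ES_Task 3 = max(EF_Task 1=13, EF_Task 2=6) = 13; EF_Task 3 = 13+13 = 26
ES_Task 4 = 13; EF_Task 4 = 13+9 = 22
ES_Task 5 = max(EF_Task 2=6, EF_Task 3=26, EF_Task 4=22) = 26; EF_Task 5 = 26+4 = 30
Expected project duration μ = 30 days. Critical path: Task 1 → Task 3 → Task 5.

Variance along critical path = 9.000 + 13.444 + 2.778 = 25.222; σ = 5.022 days.
D = μ + z·σ = 30 + 1.036·5.022 = 35.2 days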